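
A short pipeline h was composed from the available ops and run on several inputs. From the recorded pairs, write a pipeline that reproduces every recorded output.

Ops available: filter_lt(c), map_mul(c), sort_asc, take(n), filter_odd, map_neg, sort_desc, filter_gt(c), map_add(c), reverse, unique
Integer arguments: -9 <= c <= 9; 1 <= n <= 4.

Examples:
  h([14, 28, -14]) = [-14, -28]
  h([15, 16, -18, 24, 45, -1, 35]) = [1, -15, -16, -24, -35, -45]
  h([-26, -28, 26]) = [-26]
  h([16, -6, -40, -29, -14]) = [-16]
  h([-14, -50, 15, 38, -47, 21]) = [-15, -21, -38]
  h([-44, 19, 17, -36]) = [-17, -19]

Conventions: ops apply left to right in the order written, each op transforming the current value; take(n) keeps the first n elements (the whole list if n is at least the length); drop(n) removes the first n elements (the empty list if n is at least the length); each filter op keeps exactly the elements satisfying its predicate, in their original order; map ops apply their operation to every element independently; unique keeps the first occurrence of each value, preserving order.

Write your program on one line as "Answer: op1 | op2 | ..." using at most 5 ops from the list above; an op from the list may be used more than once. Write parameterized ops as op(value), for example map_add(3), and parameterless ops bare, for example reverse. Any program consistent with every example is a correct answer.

map_neg | reverse | sort_desc | filter_lt(6)

Check, running the answer program on each example:
  [14, 28, -14] -> [-14, -28, 14] -> [14, -28, -14] -> [14, -14, -28] -> [-14, -28]
  [15, 16, -18, 24, 45, -1, 35] -> [-15, -16, 18, -24, -45, 1, -35] -> [-35, 1, -45, -24, 18, -16, -15] -> [18, 1, -15, -16, -24, -35, -45] -> [1, -15, -16, -24, -35, -45]
  [-26, -28, 26] -> [26, 28, -26] -> [-26, 28, 26] -> [28, 26, -26] -> [-26]
  [16, -6, -40, -29, -14] -> [-16, 6, 40, 29, 14] -> [14, 29, 40, 6, -16] -> [40, 29, 14, 6, -16] -> [-16]
  [-14, -50, 15, 38, -47, 21] -> [14, 50, -15, -38, 47, -21] -> [-21, 47, -38, -15, 50, 14] -> [50, 47, 14, -15, -21, -38] -> [-15, -21, -38]
  [-44, 19, 17, -36] -> [44, -19, -17, 36] -> [36, -17, -19, 44] -> [44, 36, -17, -19] -> [-17, -19]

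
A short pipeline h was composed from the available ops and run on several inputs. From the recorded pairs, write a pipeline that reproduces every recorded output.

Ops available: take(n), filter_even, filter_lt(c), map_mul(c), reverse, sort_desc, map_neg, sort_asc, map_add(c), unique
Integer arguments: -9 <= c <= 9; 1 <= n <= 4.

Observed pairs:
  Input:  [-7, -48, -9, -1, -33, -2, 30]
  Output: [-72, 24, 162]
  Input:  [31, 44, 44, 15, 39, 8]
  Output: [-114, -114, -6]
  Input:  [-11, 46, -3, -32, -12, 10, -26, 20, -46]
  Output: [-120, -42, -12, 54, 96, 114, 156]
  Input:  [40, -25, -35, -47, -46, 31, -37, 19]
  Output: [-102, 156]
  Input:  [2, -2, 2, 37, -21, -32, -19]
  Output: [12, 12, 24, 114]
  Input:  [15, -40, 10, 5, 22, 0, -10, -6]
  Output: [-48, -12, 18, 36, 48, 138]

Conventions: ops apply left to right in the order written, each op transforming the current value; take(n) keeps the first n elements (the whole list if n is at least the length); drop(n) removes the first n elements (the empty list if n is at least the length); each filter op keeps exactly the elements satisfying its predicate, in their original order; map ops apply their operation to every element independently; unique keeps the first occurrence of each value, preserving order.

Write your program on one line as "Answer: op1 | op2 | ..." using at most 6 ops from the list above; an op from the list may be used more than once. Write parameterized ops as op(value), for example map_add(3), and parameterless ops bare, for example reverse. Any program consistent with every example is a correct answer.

sort_desc | reverse | map_add(-6) | sort_desc | filter_even | map_mul(-3)

Check, running the answer program on each example:
  [-7, -48, -9, -1, -33, -2, 30] -> [30, -1, -2, -7, -9, -33, -48] -> [-48, -33, -9, -7, -2, -1, 30] -> [-54, -39, -15, -13, -8, -7, 24] -> [24, -7, -8, -13, -15, -39, -54] -> [24, -8, -54] -> [-72, 24, 162]
  [31, 44, 44, 15, 39, 8] -> [44, 44, 39, 31, 15, 8] -> [8, 15, 31, 39, 44, 44] -> [2, 9, 25, 33, 38, 38] -> [38, 38, 33, 25, 9, 2] -> [38, 38, 2] -> [-114, -114, -6]
  [-11, 46, -3, -32, -12, 10, -26, 20, -46] -> [46, 20, 10, -3, -11, -12, -26, -32, -46] -> [-46, -32, -26, -12, -11, -3, 10, 20, 46] -> [-52, -38, -32, -18, -17, -9, 4, 14, 40] -> [40, 14, 4, -9, -17, -18, -32, -38, -52] -> [40, 14, 4, -18, -32, -38, -52] -> [-120, -42, -12, 54, 96, 114, 156]
  [40, -25, -35, -47, -46, 31, -37, 19] -> [40, 31, 19, -25, -35, -37, -46, -47] -> [-47, -46, -37, -35, -25, 19, 31, 40] -> [-53, -52, -43, -41, -31, 13, 25, 34] -> [34, 25, 13, -31, -41, -43, -52, -53] -> [34, -52] -> [-102, 156]
  [2, -2, 2, 37, -21, -32, -19] -> [37, 2, 2, -2, -19, -21, -32] -> [-32, -21, -19, -2, 2, 2, 37] -> [-38, -27, -25, -8, -4, -4, 31] -> [31, -4, -4, -8, -25, -27, -38] -> [-4, -4, -8, -38] -> [12, 12, 24, 114]
  [15, -40, 10, 5, 22, 0, -10, -6] -> [22, 15, 10, 5, 0, -6, -10, -40] -> [-40, -10, -6, 0, 5, 10, 15, 22] -> [-46, -16, -12, -6, -1, 4, 9, 16] -> [16, 9, 4, -1, -6, -12, -16, -46] -> [16, 4, -6, -12, -16, -46] -> [-48, -12, 18, 36, 48, 138]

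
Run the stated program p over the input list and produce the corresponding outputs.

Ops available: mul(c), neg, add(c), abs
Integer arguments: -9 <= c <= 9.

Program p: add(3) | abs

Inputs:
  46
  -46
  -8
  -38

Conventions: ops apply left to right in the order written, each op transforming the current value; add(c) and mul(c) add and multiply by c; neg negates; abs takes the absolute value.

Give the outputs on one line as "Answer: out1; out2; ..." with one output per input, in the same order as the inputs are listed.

Execution, op by op:
  46 -> 49 -> 49
  -46 -> -43 -> 43
  -8 -> -5 -> 5
  -38 -> -35 -> 35

49; 43; 5; 35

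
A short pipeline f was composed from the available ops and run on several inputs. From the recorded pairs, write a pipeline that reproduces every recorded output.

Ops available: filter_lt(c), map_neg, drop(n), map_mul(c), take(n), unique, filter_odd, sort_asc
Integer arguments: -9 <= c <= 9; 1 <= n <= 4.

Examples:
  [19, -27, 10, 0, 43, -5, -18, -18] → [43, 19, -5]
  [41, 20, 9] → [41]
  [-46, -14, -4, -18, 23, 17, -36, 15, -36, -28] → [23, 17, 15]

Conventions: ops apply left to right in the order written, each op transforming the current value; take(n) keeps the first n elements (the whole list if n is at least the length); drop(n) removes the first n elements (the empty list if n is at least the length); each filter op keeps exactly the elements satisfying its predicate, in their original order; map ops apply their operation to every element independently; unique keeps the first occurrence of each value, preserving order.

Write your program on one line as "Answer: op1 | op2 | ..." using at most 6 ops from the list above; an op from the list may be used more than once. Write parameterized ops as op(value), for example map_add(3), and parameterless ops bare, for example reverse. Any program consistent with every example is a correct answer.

sort_asc | drop(2) | map_neg | sort_asc | map_neg | filter_odd

Check, running the answer program on each example:
  [19, -27, 10, 0, 43, -5, -18, -18] -> [-27, -18, -18, -5, 0, 10, 19, 43] -> [-18, -5, 0, 10, 19, 43] -> [18, 5, 0, -10, -19, -43] -> [-43, -19, -10, 0, 5, 18] -> [43, 19, 10, 0, -5, -18] -> [43, 19, -5]
  [41, 20, 9] -> [9, 20, 41] -> [41] -> [-41] -> [-41] -> [41] -> [41]
  [-46, -14, -4, -18, 23, 17, -36, 15, -36, -28] -> [-46, -36, -36, -28, -18, -14, -4, 15, 17, 23] -> [-36, -28, -18, -14, -4, 15, 17, 23] -> [36, 28, 18, 14, 4, -15, -17, -23] -> [-23, -17, -15, 4, 14, 18, 28, 36] -> [23, 17, 15, -4, -14, -18, -28, -36] -> [23, 17, 15]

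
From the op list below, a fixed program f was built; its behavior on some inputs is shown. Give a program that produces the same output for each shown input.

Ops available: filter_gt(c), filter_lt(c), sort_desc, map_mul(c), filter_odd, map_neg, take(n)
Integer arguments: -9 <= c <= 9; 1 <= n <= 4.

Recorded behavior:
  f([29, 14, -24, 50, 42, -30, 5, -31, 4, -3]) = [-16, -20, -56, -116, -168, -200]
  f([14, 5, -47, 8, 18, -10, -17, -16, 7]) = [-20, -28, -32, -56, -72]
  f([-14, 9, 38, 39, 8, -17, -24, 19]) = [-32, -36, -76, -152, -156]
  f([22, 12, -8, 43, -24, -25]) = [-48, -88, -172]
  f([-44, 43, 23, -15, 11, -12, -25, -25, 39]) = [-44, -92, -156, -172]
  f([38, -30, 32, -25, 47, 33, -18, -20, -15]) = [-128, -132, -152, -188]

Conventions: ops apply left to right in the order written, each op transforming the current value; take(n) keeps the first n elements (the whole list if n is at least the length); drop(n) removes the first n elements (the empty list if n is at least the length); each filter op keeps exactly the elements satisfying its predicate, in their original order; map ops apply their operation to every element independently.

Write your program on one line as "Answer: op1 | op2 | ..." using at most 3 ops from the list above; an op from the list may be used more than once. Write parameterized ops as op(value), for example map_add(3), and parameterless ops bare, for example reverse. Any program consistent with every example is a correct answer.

map_mul(-4) | filter_lt(3) | sort_desc

Check, running the answer program on each example:
  [29, 14, -24, 50, 42, -30, 5, -31, 4, -3] -> [-116, -56, 96, -200, -168, 120, -20, 124, -16, 12] -> [-116, -56, -200, -168, -20, -16] -> [-16, -20, -56, -116, -168, -200]
  [14, 5, -47, 8, 18, -10, -17, -16, 7] -> [-56, -20, 188, -32, -72, 40, 68, 64, -28] -> [-56, -20, -32, -72, -28] -> [-20, -28, -32, -56, -72]
  [-14, 9, 38, 39, 8, -17, -24, 19] -> [56, -36, -152, -156, -32, 68, 96, -76] -> [-36, -152, -156, -32, -76] -> [-32, -36, -76, -152, -156]
  [22, 12, -8, 43, -24, -25] -> [-88, -48, 32, -172, 96, 100] -> [-88, -48, -172] -> [-48, -88, -172]
  [-44, 43, 23, -15, 11, -12, -25, -25, 39] -> [176, -172, -92, 60, -44, 48, 100, 100, -156] -> [-172, -92, -44, -156] -> [-44, -92, -156, -172]
  [38, -30, 32, -25, 47, 33, -18, -20, -15] -> [-152, 120, -128, 100, -188, -132, 72, 80, 60] -> [-152, -128, -188, -132] -> [-128, -132, -152, -188]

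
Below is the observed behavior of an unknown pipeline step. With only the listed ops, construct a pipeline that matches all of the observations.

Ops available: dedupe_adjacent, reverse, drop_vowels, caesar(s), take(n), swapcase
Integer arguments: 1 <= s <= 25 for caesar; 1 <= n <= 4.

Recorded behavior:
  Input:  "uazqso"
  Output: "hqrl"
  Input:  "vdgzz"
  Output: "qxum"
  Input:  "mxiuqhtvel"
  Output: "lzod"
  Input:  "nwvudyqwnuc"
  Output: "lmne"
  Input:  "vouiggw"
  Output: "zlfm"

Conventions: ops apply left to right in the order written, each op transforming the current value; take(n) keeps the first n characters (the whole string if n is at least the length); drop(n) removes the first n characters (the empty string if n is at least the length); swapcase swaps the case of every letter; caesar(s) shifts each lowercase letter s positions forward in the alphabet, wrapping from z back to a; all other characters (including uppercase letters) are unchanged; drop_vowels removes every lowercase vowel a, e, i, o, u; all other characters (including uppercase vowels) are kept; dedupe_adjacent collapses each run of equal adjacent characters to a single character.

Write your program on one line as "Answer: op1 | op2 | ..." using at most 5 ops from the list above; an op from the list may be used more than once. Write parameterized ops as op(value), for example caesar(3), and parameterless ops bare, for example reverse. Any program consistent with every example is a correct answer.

take(4) | caesar(8) | reverse | caesar(25) | caesar(10)

Check, running the answer program on each example:
  "uazqso" -> "uazq" -> "cihy" -> "yhic" -> "xghb" -> "hqrl"
  "vdgzz" -> "vdgz" -> "dloh" -> "hold" -> "gnkc" -> "qxum"
  "mxiuqhtvel" -> "mxiu" -> "ufqc" -> "cqfu" -> "bpet" -> "lzod"
  "nwvudyqwnuc" -> "nwvu" -> "vedc" -> "cdev" -> "bcdu" -> "lmne"
  "vouiggw" -> "voui" -> "dwcq" -> "qcwd" -> "pbvc" -> "zlfm"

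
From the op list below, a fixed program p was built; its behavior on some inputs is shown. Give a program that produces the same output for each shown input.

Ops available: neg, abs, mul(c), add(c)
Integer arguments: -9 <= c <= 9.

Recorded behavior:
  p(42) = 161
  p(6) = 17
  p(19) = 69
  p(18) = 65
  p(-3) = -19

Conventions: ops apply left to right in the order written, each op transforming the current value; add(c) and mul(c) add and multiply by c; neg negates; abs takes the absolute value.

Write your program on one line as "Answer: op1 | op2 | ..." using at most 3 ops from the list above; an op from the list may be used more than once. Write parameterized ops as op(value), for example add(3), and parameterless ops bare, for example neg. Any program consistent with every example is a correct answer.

mul(4) | add(-7)

Check, running the answer program on each example:
  42 -> 168 -> 161
  6 -> 24 -> 17
  19 -> 76 -> 69
  18 -> 72 -> 65
  -3 -> -12 -> -19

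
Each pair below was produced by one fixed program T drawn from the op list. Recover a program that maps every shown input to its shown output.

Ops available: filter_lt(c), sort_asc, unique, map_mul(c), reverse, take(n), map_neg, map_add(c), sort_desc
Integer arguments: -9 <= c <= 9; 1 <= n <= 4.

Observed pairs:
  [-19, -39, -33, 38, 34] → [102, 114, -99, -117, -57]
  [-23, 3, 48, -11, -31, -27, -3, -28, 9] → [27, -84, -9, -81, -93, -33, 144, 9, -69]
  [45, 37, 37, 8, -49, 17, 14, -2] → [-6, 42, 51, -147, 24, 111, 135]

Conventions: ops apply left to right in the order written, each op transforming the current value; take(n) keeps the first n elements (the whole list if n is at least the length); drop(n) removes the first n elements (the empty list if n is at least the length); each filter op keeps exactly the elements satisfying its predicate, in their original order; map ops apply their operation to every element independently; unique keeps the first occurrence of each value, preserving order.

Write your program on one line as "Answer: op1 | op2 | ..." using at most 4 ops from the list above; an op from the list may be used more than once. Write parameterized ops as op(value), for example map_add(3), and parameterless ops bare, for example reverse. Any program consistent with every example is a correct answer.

map_mul(3) | reverse | unique

Check, running the answer program on each example:
  [-19, -39, -33, 38, 34] -> [-57, -117, -99, 114, 102] -> [102, 114, -99, -117, -57] -> [102, 114, -99, -117, -57]
  [-23, 3, 48, -11, -31, -27, -3, -28, 9] -> [-69, 9, 144, -33, -93, -81, -9, -84, 27] -> [27, -84, -9, -81, -93, -33, 144, 9, -69] -> [27, -84, -9, -81, -93, -33, 144, 9, -69]
  [45, 37, 37, 8, -49, 17, 14, -2] -> [135, 111, 111, 24, -147, 51, 42, -6] -> [-6, 42, 51, -147, 24, 111, 111, 135] -> [-6, 42, 51, -147, 24, 111, 135]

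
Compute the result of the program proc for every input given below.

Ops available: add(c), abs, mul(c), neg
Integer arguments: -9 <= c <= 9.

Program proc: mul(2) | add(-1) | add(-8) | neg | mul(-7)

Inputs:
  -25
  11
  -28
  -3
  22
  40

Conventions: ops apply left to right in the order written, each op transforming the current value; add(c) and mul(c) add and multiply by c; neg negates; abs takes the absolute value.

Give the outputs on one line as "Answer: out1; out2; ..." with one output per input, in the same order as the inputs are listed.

-413; 91; -455; -105; 245; 497

Execution, op by op:
  -25 -> -50 -> -51 -> -59 -> 59 -> -413
  11 -> 22 -> 21 -> 13 -> -13 -> 91
  -28 -> -56 -> -57 -> -65 -> 65 -> -455
  -3 -> -6 -> -7 -> -15 -> 15 -> -105
  22 -> 44 -> 43 -> 35 -> -35 -> 245
  40 -> 80 -> 79 -> 71 -> -71 -> 497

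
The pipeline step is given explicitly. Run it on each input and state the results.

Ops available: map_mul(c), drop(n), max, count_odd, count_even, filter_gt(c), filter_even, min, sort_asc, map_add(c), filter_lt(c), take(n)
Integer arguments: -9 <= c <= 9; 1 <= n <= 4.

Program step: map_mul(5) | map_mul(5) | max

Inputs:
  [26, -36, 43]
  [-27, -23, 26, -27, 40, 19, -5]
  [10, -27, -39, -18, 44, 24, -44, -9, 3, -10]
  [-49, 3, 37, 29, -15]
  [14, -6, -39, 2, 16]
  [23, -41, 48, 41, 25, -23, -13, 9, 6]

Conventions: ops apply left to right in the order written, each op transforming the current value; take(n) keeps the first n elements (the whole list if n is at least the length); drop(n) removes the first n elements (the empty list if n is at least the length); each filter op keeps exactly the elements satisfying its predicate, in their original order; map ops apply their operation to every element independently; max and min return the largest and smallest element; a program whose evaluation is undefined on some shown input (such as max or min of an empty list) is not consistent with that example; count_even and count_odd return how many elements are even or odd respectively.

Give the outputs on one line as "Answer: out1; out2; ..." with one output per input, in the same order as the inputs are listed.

Execution, op by op:
  [26, -36, 43] -> [130, -180, 215] -> [650, -900, 1075] -> 1075
  [-27, -23, 26, -27, 40, 19, -5] -> [-135, -115, 130, -135, 200, 95, -25] -> [-675, -575, 650, -675, 1000, 475, -125] -> 1000
  [10, -27, -39, -18, 44, 24, -44, -9, 3, -10] -> [50, -135, -195, -90, 220, 120, -220, -45, 15, -50] -> [250, -675, -975, -450, 1100, 600, -1100, -225, 75, -250] -> 1100
  [-49, 3, 37, 29, -15] -> [-245, 15, 185, 145, -75] -> [-1225, 75, 925, 725, -375] -> 925
  [14, -6, -39, 2, 16] -> [70, -30, -195, 10, 80] -> [350, -150, -975, 50, 400] -> 400
  [23, -41, 48, 41, 25, -23, -13, 9, 6] -> [115, -205, 240, 205, 125, -115, -65, 45, 30] -> [575, -1025, 1200, 1025, 625, -575, -325, 225, 150] -> 1200

1075; 1000; 1100; 925; 400; 1200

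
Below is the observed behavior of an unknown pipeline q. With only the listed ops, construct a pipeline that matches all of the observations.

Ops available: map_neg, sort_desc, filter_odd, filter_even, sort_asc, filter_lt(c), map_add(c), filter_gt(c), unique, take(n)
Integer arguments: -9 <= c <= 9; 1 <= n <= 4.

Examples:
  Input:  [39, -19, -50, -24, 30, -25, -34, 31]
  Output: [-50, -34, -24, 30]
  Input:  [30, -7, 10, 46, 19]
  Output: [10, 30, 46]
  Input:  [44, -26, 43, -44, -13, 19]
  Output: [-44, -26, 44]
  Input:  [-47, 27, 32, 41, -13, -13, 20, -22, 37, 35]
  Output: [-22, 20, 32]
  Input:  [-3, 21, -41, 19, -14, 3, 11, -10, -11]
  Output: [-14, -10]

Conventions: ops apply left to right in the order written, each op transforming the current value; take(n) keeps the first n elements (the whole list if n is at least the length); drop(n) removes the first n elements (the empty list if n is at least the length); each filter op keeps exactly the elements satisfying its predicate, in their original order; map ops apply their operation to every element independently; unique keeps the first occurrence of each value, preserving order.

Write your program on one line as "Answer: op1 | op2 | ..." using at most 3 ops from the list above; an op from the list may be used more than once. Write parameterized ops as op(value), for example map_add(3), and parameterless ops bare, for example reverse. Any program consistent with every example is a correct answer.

sort_asc | filter_even

Check, running the answer program on each example:
  [39, -19, -50, -24, 30, -25, -34, 31] -> [-50, -34, -25, -24, -19, 30, 31, 39] -> [-50, -34, -24, 30]
  [30, -7, 10, 46, 19] -> [-7, 10, 19, 30, 46] -> [10, 30, 46]
  [44, -26, 43, -44, -13, 19] -> [-44, -26, -13, 19, 43, 44] -> [-44, -26, 44]
  [-47, 27, 32, 41, -13, -13, 20, -22, 37, 35] -> [-47, -22, -13, -13, 20, 27, 32, 35, 37, 41] -> [-22, 20, 32]
  [-3, 21, -41, 19, -14, 3, 11, -10, -11] -> [-41, -14, -11, -10, -3, 3, 11, 19, 21] -> [-14, -10]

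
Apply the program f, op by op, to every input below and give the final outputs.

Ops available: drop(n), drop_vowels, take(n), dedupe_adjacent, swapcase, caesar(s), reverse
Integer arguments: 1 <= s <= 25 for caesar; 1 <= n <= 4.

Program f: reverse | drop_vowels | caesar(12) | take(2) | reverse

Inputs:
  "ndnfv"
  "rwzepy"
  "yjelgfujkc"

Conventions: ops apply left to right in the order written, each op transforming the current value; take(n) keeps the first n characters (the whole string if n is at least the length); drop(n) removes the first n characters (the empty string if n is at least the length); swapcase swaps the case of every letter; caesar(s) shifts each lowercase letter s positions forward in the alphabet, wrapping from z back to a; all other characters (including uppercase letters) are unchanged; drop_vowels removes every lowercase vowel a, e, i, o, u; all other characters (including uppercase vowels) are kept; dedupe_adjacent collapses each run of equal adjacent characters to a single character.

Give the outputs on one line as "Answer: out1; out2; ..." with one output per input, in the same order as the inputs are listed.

Execution, op by op:
  "ndnfv" -> "vfndn" -> "vfndn" -> "hrzpz" -> "hr" -> "rh"
  "rwzepy" -> "ypezwr" -> "ypzwr" -> "kblid" -> "kb" -> "bk"
  "yjelgfujkc" -> "ckjufglejy" -> "ckjfgljy" -> "owvrsxvk" -> "ow" -> "wo"

"rh"; "bk"; "wo"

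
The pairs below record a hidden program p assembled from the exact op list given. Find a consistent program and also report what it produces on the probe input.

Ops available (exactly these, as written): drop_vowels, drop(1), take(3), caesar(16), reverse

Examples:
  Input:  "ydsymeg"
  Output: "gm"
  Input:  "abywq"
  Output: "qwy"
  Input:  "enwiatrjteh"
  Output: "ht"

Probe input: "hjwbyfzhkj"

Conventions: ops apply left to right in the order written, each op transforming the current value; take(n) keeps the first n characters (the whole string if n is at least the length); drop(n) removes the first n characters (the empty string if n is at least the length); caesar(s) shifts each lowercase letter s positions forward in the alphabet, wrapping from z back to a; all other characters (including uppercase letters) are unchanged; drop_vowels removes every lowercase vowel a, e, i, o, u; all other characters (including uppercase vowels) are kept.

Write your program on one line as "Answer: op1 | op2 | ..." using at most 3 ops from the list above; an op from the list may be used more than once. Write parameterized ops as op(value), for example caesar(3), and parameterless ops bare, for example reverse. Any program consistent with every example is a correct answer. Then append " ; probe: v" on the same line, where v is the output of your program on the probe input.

reverse | take(3) | drop_vowels ; probe: "jkh"

Check, running the answer program on each example:
  "ydsymeg" -> "gemysdy" -> "gem" -> "gm"
  "abywq" -> "qwyba" -> "qwy" -> "qwy"
  "enwiatrjteh" -> "hetjrtaiwne" -> "het" -> "ht"
  probe: "hjwbyfzhkj" -> "jkhzfybwjh" -> "jkh" -> "jkh"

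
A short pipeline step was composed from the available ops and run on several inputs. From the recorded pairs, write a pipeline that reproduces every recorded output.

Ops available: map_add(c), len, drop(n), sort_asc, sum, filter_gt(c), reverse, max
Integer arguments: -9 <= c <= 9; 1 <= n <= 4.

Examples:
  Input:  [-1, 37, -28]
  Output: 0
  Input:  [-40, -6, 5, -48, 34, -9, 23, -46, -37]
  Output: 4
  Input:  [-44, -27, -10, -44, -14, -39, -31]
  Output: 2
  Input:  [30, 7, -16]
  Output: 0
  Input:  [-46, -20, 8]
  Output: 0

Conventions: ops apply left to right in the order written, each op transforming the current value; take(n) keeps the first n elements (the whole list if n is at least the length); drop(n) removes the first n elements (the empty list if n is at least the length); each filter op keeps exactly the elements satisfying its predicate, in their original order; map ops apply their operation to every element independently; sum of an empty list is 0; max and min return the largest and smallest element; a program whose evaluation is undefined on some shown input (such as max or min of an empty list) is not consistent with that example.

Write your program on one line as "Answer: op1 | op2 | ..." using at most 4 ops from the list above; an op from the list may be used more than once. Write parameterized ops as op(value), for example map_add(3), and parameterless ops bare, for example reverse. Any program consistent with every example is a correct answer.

drop(3) | sort_asc | drop(2) | len

Check, running the answer program on each example:
  [-1, 37, -28] -> [] -> [] -> [] -> 0
  [-40, -6, 5, -48, 34, -9, 23, -46, -37] -> [-48, 34, -9, 23, -46, -37] -> [-48, -46, -37, -9, 23, 34] -> [-37, -9, 23, 34] -> 4
  [-44, -27, -10, -44, -14, -39, -31] -> [-44, -14, -39, -31] -> [-44, -39, -31, -14] -> [-31, -14] -> 2
  [30, 7, -16] -> [] -> [] -> [] -> 0
  [-46, -20, 8] -> [] -> [] -> [] -> 0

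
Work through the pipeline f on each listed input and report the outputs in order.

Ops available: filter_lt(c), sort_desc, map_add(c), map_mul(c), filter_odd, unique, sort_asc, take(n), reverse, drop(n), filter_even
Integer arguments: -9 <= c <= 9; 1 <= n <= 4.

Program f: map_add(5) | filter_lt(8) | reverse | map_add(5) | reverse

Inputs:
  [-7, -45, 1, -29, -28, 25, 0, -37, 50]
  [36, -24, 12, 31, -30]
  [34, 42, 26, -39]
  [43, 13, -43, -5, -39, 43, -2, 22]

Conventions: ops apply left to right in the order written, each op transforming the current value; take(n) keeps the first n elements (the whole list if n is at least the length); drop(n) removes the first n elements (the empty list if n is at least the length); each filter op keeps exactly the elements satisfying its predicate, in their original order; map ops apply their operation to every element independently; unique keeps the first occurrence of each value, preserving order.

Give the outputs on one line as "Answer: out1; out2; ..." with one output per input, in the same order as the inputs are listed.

[3, -35, 11, -19, -18, 10, -27]; [-14, -20]; [-29]; [-33, 5, -29, 8]

Execution, op by op:
  [-7, -45, 1, -29, -28, 25, 0, -37, 50] -> [-2, -40, 6, -24, -23, 30, 5, -32, 55] -> [-2, -40, 6, -24, -23, 5, -32] -> [-32, 5, -23, -24, 6, -40, -2] -> [-27, 10, -18, -19, 11, -35, 3] -> [3, -35, 11, -19, -18, 10, -27]
  [36, -24, 12, 31, -30] -> [41, -19, 17, 36, -25] -> [-19, -25] -> [-25, -19] -> [-20, -14] -> [-14, -20]
  [34, 42, 26, -39] -> [39, 47, 31, -34] -> [-34] -> [-34] -> [-29] -> [-29]
  [43, 13, -43, -5, -39, 43, -2, 22] -> [48, 18, -38, 0, -34, 48, 3, 27] -> [-38, 0, -34, 3] -> [3, -34, 0, -38] -> [8, -29, 5, -33] -> [-33, 5, -29, 8]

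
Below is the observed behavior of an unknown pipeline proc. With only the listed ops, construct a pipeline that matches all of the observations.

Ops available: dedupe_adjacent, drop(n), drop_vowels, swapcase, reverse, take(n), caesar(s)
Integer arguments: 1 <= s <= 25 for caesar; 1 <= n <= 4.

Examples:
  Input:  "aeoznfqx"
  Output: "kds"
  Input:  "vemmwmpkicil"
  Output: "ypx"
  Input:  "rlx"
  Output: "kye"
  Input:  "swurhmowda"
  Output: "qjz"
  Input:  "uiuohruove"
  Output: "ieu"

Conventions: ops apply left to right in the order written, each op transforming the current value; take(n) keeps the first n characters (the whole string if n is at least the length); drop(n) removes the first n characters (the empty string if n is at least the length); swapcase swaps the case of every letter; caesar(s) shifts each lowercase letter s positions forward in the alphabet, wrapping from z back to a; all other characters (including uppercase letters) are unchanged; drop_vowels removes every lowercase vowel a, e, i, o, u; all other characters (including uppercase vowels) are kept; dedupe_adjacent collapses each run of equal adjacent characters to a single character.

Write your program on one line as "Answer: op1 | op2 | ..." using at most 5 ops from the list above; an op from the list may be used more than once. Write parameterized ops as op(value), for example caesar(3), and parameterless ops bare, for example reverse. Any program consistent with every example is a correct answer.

reverse | drop_vowels | take(3) | caesar(13)

Check, running the answer program on each example:
  "aeoznfqx" -> "xqfnzoea" -> "xqfnz" -> "xqf" -> "kds"
  "vemmwmpkicil" -> "licikpmwmmev" -> "lckpmwmmv" -> "lck" -> "ypx"
  "rlx" -> "xlr" -> "xlr" -> "xlr" -> "kye"
  "swurhmowda" -> "adwomhruws" -> "dwmhrws" -> "dwm" -> "qjz"
  "uiuohruove" -> "evourhouiu" -> "vrh" -> "vrh" -> "ieu"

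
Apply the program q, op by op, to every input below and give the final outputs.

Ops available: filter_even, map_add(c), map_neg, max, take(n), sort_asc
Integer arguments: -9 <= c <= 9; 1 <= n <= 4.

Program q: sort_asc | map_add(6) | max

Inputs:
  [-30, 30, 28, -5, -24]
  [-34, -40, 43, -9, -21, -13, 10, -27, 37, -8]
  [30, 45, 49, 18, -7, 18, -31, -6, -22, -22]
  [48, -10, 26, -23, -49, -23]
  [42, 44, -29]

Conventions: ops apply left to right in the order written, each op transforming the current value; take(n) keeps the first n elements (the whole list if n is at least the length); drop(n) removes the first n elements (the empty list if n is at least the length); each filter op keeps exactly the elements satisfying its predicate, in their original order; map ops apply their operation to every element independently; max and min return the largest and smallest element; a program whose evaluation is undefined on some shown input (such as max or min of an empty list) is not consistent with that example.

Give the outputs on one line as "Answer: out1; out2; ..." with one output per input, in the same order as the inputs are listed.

36; 49; 55; 54; 50

Execution, op by op:
  [-30, 30, 28, -5, -24] -> [-30, -24, -5, 28, 30] -> [-24, -18, 1, 34, 36] -> 36
  [-34, -40, 43, -9, -21, -13, 10, -27, 37, -8] -> [-40, -34, -27, -21, -13, -9, -8, 10, 37, 43] -> [-34, -28, -21, -15, -7, -3, -2, 16, 43, 49] -> 49
  [30, 45, 49, 18, -7, 18, -31, -6, -22, -22] -> [-31, -22, -22, -7, -6, 18, 18, 30, 45, 49] -> [-25, -16, -16, -1, 0, 24, 24, 36, 51, 55] -> 55
  [48, -10, 26, -23, -49, -23] -> [-49, -23, -23, -10, 26, 48] -> [-43, -17, -17, -4, 32, 54] -> 54
  [42, 44, -29] -> [-29, 42, 44] -> [-23, 48, 50] -> 50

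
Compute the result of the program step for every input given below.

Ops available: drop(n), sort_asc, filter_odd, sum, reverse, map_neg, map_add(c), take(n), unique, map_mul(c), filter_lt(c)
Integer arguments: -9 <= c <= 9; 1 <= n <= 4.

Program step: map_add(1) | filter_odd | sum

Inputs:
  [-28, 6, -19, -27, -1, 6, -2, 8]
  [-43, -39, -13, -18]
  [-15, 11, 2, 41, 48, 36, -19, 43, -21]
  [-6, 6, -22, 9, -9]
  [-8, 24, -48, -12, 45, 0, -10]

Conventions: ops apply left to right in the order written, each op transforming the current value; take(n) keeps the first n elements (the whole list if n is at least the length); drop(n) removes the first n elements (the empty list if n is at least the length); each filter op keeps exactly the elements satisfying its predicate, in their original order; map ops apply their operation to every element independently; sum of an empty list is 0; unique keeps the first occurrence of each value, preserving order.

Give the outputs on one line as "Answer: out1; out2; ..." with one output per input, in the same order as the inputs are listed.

-5; -17; 89; -19; -48

Execution, op by op:
  [-28, 6, -19, -27, -1, 6, -2, 8] -> [-27, 7, -18, -26, 0, 7, -1, 9] -> [-27, 7, 7, -1, 9] -> -5
  [-43, -39, -13, -18] -> [-42, -38, -12, -17] -> [-17] -> -17
  [-15, 11, 2, 41, 48, 36, -19, 43, -21] -> [-14, 12, 3, 42, 49, 37, -18, 44, -20] -> [3, 49, 37] -> 89
  [-6, 6, -22, 9, -9] -> [-5, 7, -21, 10, -8] -> [-5, 7, -21] -> -19
  [-8, 24, -48, -12, 45, 0, -10] -> [-7, 25, -47, -11, 46, 1, -9] -> [-7, 25, -47, -11, 1, -9] -> -48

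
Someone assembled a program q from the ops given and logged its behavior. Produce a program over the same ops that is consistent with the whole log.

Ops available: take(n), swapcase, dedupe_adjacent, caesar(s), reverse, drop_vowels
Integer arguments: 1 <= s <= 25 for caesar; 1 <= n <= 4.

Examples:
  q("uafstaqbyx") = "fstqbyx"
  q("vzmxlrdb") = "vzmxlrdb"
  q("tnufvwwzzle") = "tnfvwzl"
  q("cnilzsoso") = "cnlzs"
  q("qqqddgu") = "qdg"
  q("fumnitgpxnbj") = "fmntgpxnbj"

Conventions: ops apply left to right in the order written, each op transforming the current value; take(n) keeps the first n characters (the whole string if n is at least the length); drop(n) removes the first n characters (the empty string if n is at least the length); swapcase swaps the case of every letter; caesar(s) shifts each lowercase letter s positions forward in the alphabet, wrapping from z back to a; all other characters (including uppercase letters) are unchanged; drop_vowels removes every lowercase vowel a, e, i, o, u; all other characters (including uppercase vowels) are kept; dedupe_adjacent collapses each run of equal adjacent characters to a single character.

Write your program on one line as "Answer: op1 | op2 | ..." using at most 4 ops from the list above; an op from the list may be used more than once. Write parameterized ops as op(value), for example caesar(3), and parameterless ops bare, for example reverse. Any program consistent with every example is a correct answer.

drop_vowels | swapcase | dedupe_adjacent | swapcase

Check, running the answer program on each example:
  "uafstaqbyx" -> "fstqbyx" -> "FSTQBYX" -> "FSTQBYX" -> "fstqbyx"
  "vzmxlrdb" -> "vzmxlrdb" -> "VZMXLRDB" -> "VZMXLRDB" -> "vzmxlrdb"
  "tnufvwwzzle" -> "tnfvwwzzl" -> "TNFVWWZZL" -> "TNFVWZL" -> "tnfvwzl"
  "cnilzsoso" -> "cnlzss" -> "CNLZSS" -> "CNLZS" -> "cnlzs"
  "qqqddgu" -> "qqqddg" -> "QQQDDG" -> "QDG" -> "qdg"
  "fumnitgpxnbj" -> "fmntgpxnbj" -> "FMNTGPXNBJ" -> "FMNTGPXNBJ" -> "fmntgpxnbj"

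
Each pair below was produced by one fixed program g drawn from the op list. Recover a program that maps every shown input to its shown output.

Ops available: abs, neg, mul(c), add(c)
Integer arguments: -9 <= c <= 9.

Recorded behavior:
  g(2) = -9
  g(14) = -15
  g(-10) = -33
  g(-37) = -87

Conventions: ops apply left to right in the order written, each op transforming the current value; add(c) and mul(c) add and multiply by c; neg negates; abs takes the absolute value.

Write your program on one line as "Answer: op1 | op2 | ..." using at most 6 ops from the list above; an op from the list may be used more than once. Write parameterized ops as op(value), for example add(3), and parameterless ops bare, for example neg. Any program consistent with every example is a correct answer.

add(-7) | mul(2) | add(1) | abs | neg

Check, running the answer program on each example:
  2 -> -5 -> -10 -> -9 -> 9 -> -9
  14 -> 7 -> 14 -> 15 -> 15 -> -15
  -10 -> -17 -> -34 -> -33 -> 33 -> -33
  -37 -> -44 -> -88 -> -87 -> 87 -> -87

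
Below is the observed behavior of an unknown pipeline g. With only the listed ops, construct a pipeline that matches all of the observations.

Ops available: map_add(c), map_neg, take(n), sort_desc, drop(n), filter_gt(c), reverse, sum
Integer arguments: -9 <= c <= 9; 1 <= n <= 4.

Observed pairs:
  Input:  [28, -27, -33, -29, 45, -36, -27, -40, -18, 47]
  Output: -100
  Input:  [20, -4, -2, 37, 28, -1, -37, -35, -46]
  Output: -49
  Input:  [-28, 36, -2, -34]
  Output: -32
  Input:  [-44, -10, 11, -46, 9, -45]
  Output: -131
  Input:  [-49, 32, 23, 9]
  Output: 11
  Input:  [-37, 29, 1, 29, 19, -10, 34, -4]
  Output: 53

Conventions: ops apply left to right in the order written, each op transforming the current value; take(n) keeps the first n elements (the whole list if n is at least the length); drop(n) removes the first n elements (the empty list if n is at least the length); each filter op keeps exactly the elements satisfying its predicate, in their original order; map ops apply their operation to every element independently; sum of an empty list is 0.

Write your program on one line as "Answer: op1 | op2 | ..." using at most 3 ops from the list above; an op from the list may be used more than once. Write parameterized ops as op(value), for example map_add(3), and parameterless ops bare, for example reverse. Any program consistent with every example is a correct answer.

sort_desc | map_add(-1) | sum

Check, running the answer program on each example:
  [28, -27, -33, -29, 45, -36, -27, -40, -18, 47] -> [47, 45, 28, -18, -27, -27, -29, -33, -36, -40] -> [46, 44, 27, -19, -28, -28, -30, -34, -37, -41] -> -100
  [20, -4, -2, 37, 28, -1, -37, -35, -46] -> [37, 28, 20, -1, -2, -4, -35, -37, -46] -> [36, 27, 19, -2, -3, -5, -36, -38, -47] -> -49
  [-28, 36, -2, -34] -> [36, -2, -28, -34] -> [35, -3, -29, -35] -> -32
  [-44, -10, 11, -46, 9, -45] -> [11, 9, -10, -44, -45, -46] -> [10, 8, -11, -45, -46, -47] -> -131
  [-49, 32, 23, 9] -> [32, 23, 9, -49] -> [31, 22, 8, -50] -> 11
  [-37, 29, 1, 29, 19, -10, 34, -4] -> [34, 29, 29, 19, 1, -4, -10, -37] -> [33, 28, 28, 18, 0, -5, -11, -38] -> 53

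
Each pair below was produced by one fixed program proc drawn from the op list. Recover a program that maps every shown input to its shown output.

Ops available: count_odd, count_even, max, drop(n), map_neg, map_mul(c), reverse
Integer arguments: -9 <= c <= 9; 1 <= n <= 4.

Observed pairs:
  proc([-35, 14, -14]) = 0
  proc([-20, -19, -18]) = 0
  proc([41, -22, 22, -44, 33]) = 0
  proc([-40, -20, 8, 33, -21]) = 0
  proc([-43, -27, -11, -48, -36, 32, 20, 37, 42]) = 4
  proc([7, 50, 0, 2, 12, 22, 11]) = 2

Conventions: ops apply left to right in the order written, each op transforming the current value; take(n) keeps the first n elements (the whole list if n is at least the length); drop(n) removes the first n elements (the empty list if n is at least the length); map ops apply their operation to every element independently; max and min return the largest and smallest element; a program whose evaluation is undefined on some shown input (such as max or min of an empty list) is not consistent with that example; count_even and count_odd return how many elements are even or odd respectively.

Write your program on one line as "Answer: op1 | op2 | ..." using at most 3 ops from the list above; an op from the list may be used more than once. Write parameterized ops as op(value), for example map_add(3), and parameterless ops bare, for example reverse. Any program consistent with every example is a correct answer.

drop(4) | reverse | count_even

Check, running the answer program on each example:
  [-35, 14, -14] -> [] -> [] -> 0
  [-20, -19, -18] -> [] -> [] -> 0
  [41, -22, 22, -44, 33] -> [33] -> [33] -> 0
  [-40, -20, 8, 33, -21] -> [-21] -> [-21] -> 0
  [-43, -27, -11, -48, -36, 32, 20, 37, 42] -> [-36, 32, 20, 37, 42] -> [42, 37, 20, 32, -36] -> 4
  [7, 50, 0, 2, 12, 22, 11] -> [12, 22, 11] -> [11, 22, 12] -> 2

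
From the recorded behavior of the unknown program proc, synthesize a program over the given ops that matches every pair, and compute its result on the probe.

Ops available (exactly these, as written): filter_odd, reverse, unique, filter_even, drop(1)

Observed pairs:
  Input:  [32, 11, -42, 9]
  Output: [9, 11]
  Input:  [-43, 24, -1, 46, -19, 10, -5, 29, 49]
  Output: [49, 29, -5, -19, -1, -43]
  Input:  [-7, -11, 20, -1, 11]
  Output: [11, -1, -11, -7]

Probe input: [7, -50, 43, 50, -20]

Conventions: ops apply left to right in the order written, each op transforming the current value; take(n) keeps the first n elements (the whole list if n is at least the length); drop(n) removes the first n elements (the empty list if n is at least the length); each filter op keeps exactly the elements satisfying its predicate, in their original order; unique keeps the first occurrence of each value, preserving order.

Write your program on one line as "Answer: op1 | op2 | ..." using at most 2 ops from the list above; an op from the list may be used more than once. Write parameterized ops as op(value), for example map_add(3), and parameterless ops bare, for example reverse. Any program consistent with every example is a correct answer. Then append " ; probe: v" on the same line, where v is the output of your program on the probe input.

reverse | filter_odd ; probe: [43, 7]

Check, running the answer program on each example:
  [32, 11, -42, 9] -> [9, -42, 11, 32] -> [9, 11]
  [-43, 24, -1, 46, -19, 10, -5, 29, 49] -> [49, 29, -5, 10, -19, 46, -1, 24, -43] -> [49, 29, -5, -19, -1, -43]
  [-7, -11, 20, -1, 11] -> [11, -1, 20, -11, -7] -> [11, -1, -11, -7]
  probe: [7, -50, 43, 50, -20] -> [-20, 50, 43, -50, 7] -> [43, 7]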